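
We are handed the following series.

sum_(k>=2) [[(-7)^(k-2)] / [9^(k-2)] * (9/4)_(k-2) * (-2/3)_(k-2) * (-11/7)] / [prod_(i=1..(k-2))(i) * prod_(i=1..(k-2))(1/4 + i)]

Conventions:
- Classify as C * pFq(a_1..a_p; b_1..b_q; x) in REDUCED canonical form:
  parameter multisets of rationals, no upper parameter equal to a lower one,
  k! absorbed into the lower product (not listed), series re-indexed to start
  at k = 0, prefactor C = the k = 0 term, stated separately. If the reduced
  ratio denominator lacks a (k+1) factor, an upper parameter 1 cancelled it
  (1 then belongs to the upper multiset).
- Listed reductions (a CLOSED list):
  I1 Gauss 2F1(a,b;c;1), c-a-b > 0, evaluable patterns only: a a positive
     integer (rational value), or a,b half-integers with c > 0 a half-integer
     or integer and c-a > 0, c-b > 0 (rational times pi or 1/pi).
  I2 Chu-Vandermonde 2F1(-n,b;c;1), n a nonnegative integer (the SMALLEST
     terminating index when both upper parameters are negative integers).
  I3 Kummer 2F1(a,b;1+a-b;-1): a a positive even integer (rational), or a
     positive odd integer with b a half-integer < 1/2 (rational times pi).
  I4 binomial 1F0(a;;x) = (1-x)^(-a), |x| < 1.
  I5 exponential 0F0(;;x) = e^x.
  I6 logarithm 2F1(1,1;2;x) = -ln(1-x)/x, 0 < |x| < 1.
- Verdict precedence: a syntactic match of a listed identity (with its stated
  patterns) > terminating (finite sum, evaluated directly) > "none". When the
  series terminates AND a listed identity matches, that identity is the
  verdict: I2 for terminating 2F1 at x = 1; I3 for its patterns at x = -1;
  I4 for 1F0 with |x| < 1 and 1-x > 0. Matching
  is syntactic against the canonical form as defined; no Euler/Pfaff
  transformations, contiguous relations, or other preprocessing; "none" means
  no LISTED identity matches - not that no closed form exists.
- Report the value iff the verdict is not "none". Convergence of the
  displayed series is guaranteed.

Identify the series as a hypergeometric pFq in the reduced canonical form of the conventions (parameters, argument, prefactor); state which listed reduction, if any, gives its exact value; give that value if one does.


The series (x = -7/9) is 2F1: upper {-2/3, 9/4}, lower {5/4}, prefactor -11/7. Verdict: none (x = -7/9): each listed identity misses the multisets {-2/3, 9/4} ; {5/4}.

Key step: with t_0 = -11/7, the two geometric factors (prefactor -11/7) combine into one argument.
Adjacent-term ratio: r(k) = (-7/9) * (k-2/3) (k+9/4) / [(k+5/4) (k+1)] - rational in k. x = (-7/9); t_0 = -11/7; negate the roots.


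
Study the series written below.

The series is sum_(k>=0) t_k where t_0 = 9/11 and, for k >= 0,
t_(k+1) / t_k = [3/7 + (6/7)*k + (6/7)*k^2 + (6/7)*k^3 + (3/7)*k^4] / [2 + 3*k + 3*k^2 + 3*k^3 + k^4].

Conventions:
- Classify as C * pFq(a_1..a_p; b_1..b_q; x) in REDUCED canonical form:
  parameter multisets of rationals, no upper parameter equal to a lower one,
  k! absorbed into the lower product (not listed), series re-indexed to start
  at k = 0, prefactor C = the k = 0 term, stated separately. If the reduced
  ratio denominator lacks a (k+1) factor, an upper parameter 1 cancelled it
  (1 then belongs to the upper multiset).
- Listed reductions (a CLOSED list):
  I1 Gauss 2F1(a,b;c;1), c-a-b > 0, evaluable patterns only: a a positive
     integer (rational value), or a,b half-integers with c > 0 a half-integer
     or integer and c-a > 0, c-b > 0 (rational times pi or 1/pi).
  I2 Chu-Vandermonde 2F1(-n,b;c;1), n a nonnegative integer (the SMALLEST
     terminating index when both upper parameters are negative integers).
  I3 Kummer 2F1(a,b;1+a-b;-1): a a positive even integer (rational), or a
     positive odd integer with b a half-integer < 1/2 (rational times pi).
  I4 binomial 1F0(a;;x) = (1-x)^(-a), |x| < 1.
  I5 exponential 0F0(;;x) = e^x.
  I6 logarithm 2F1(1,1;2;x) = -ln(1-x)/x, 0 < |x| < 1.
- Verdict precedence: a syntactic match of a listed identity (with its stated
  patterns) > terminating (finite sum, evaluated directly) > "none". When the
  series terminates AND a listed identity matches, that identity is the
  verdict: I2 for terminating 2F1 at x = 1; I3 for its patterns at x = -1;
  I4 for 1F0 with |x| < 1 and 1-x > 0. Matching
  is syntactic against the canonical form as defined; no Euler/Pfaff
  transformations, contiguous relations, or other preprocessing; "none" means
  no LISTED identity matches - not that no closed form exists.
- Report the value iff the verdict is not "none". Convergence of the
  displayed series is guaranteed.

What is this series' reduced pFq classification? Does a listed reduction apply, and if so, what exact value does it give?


x = 3/7 here; the reduced form reads 2F1, upper {1, 1}, lower {2}, C = 9/11. Verdict: this is the logarithmic series (I6) (the logarithm: parameters (1,1;2), x = 3/7). Exact value: (-21/11) * ln(4/7).

Key step: t_0 being 9/11, factor the ratio over Q (C = 9/11): negated roots = parameters.
Ratio: r(k) = (3/7) * (k+1) (k+1) / [(k+2) (k+1)] - rational in k, leading ratio (3/7); with t_0 = 9/11, classification follows.


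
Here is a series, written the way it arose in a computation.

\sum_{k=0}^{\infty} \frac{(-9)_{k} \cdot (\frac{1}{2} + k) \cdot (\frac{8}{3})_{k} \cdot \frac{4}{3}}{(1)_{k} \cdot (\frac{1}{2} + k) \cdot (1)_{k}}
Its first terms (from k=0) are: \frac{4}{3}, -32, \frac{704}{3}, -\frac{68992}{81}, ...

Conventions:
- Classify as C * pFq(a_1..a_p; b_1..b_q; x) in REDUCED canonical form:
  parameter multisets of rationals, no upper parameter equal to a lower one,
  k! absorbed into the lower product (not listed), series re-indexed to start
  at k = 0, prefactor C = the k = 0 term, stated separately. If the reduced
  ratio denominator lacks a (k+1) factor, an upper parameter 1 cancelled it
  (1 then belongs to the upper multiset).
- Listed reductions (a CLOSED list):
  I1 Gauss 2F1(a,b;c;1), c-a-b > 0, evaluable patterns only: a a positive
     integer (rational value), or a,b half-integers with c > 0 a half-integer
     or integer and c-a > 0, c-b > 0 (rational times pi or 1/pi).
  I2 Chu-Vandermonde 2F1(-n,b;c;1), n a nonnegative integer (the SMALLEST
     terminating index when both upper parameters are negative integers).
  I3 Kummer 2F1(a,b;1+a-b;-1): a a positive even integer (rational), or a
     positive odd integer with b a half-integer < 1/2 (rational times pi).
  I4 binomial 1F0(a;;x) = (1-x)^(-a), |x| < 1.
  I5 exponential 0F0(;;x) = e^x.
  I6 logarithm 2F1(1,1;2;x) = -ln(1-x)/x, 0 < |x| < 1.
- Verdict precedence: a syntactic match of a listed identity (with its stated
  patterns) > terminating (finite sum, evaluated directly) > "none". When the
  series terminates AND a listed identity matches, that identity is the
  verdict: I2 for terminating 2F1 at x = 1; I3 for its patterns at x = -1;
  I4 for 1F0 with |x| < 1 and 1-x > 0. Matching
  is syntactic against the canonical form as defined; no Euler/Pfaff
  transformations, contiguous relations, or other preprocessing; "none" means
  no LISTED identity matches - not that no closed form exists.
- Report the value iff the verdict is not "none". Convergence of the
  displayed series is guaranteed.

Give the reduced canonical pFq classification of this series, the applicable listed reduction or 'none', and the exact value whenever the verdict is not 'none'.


Prefactor \frac{4}{3}, argument 1: 2F1 with upper {-9, \frac{8}{3}} over lower {1}. Verdict (x = 1): Chu-Vandermonde (I2) applies (terminating 2F1 at x = 1 with n = 9, b = 8/3, c = 1). Hence: \frac{9880}{4782969}.

Key observation: t_0 being \frac{4}{3}, (1)_k (C = 4/3, x = 1) is k! itself.
Term ratio: r(k) = 1 * (k-9) (k+\frac{8}{3}) / [(k+1) (k+1)] ; factor over Q: parameters, x = 1, and C = \frac{4}{3}.


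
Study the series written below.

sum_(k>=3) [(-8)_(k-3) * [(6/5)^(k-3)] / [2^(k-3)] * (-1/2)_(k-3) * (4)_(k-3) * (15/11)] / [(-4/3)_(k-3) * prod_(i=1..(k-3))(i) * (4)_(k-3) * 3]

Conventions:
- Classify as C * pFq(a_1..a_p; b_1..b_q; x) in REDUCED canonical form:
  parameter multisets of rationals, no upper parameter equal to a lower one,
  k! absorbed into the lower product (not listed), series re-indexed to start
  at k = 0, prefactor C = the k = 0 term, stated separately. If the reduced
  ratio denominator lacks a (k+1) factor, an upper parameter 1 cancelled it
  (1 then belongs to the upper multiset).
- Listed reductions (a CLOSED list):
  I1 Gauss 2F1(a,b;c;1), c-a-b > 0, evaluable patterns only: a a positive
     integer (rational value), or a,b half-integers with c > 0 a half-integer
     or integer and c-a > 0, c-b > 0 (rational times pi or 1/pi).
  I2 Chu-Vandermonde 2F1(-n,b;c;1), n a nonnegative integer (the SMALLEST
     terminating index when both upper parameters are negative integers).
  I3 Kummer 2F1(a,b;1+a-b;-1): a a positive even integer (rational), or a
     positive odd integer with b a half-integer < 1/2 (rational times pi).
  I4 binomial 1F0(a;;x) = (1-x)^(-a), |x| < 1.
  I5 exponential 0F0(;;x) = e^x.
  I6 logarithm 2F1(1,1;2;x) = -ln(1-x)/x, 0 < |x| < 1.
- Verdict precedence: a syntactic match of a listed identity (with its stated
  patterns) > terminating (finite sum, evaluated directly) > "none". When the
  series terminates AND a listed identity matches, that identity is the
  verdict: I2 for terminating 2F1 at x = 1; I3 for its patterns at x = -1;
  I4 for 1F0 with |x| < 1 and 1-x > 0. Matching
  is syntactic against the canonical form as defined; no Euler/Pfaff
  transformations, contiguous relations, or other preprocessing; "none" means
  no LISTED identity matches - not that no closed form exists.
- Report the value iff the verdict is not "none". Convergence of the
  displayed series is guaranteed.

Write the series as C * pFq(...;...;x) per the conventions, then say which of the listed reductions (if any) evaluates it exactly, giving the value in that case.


Canonical form: C = 5/11 times 2F1 with upper {-8, -1/2}, lower {-4/3}, x = 3/5. Verdict: terminating - upper -8 stops the sum at k = 8; the 9 terms are added exactly. Its exact value is -1892255600101/5265920000000.

Key step: from the first term 5/11: the parameter 4 appears in both the upper and lower lists and cancels.
Adjacent-term ratio: r(k) = (3/5) * (k-8) (k-1/2) / [(k-4/3) (k+1)] - rational; roots negated = parameters, x = (3/5), C = 5/11.


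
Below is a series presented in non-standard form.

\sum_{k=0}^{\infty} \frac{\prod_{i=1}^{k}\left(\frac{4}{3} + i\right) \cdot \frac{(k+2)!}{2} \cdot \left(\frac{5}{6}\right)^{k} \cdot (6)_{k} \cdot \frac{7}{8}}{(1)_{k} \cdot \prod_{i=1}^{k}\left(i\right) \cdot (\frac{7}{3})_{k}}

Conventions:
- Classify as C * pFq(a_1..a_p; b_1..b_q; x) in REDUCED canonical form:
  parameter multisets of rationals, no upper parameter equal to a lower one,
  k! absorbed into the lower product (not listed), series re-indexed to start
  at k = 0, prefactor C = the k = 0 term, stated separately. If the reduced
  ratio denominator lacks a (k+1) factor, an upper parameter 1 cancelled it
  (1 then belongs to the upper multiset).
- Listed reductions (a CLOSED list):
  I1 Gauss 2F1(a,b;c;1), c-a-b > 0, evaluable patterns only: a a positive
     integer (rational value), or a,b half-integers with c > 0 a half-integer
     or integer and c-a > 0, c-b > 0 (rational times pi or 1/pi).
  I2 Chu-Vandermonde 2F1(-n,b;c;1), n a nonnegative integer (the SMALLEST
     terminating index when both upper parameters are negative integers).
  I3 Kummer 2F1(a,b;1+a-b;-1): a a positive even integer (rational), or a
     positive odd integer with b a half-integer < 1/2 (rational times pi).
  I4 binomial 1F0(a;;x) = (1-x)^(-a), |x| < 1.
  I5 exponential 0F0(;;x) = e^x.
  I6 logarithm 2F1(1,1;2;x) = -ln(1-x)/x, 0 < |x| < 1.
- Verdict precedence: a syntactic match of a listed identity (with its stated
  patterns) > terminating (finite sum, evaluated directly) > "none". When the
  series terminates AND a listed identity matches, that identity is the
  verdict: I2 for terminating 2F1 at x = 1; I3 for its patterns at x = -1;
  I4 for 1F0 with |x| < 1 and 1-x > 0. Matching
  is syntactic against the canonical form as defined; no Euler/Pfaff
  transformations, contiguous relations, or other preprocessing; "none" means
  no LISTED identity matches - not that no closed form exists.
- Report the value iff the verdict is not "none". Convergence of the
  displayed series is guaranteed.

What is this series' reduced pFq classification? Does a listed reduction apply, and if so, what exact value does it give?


x = \frac{5}{6} here; the reduced form reads 2F1, upper {3, 6}, lower {1}, C = \frac{7}{8}. Verdict: none. No listed pattern accepts 2F1(3, 6; 1; \frac{5}{6}).

The tell: t_0 = \frac{7}{8} here, and the running product (C = 7/8, x = 5/6) telescopes to a rising factorial.
Term ratio: r(k) = \frac{5}{6} * (k+3) (k+6) / [(k+1) (k+1)] ; factor over Q: parameters, x = \frac{5}{6}, and C = \frac{7}{8}.


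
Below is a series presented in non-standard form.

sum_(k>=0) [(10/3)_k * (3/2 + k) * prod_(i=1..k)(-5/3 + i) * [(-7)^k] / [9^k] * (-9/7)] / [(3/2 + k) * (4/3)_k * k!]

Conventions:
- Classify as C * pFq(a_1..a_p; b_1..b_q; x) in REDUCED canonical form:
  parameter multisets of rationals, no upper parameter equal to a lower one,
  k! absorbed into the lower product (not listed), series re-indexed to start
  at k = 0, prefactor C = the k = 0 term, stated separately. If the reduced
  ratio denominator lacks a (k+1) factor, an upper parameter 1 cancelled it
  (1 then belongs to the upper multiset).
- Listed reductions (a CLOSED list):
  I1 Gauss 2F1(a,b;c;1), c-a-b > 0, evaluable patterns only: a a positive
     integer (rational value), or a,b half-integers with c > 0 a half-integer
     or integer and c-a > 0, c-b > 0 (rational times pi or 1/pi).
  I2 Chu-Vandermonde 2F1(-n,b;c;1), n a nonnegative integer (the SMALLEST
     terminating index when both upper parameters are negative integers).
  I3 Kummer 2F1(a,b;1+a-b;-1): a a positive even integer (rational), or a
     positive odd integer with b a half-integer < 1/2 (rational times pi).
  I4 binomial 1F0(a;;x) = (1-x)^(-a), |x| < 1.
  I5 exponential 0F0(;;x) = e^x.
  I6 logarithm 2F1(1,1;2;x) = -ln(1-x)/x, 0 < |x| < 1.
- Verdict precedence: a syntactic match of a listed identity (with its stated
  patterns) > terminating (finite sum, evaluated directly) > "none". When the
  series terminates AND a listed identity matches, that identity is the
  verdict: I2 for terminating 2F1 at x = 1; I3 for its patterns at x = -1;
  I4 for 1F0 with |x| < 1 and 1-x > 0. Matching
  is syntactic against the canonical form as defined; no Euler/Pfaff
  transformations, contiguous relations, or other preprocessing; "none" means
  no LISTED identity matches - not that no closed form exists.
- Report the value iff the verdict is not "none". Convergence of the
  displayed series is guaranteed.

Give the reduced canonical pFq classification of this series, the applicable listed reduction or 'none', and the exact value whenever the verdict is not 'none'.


This is -9/7 * 2F1(-2/3, 10/3; 4/3; -7/9) in reduced canonical form. Verdict: none. Every listed pattern misses the 2F1 form at -7/9, upper {-2/3, 10/3}.

Key observation: x = (-7/9) and the running product (C = -9/7) telescopes to a rising factorial.
Step ratio: r(k) = (-7/9) * (k-2/3) (k+10/3) / [(k+4/3) (k+1)] - rational in k. x = (-7/9); t_0 = -9/7; negate the roots.


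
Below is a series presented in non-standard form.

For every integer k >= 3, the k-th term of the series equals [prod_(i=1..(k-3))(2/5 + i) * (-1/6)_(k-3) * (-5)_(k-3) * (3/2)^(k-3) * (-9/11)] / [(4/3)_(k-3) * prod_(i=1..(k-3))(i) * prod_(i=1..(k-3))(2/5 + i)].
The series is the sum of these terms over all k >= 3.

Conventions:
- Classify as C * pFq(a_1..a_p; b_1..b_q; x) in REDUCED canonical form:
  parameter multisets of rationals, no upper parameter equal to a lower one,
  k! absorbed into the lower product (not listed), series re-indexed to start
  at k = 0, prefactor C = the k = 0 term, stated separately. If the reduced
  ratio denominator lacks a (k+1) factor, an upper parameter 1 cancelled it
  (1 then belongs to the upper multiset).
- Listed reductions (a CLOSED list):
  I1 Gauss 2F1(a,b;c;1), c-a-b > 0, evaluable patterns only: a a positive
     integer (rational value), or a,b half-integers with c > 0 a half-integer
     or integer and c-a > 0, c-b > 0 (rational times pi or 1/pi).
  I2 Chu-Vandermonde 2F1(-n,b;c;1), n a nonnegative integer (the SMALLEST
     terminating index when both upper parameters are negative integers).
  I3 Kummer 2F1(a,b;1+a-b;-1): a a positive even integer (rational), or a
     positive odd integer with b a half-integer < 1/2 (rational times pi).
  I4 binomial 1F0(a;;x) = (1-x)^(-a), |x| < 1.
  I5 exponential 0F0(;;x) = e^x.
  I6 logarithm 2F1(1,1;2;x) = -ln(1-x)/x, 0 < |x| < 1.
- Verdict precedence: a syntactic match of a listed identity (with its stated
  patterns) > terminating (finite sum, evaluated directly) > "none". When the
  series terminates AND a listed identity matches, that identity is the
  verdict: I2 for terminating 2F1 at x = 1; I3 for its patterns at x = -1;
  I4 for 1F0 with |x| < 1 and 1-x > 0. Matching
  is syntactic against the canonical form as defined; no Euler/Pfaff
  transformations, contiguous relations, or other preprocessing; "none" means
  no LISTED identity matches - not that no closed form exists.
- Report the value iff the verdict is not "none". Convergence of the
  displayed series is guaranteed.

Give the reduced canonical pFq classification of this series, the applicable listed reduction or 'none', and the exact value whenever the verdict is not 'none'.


This is -9/11 * 2F1(-5, -1/6; 4/3; 3/2) in reduced canonical form. Verdict: terminating - the sum ends at index 5 because -5 is a negative integer; exact evaluation follows. Hence: -14081805/11927552.

Key observation: x = (3/2) and the product of the first k integers (prefactor -9/11) is k!.
Ratio: r(k) = (3/2) * (k-5) (k-1/6) / [(k+4/3) (k+1)] ; factor over Q: parameters, x = (3/2), and C = -9/11.


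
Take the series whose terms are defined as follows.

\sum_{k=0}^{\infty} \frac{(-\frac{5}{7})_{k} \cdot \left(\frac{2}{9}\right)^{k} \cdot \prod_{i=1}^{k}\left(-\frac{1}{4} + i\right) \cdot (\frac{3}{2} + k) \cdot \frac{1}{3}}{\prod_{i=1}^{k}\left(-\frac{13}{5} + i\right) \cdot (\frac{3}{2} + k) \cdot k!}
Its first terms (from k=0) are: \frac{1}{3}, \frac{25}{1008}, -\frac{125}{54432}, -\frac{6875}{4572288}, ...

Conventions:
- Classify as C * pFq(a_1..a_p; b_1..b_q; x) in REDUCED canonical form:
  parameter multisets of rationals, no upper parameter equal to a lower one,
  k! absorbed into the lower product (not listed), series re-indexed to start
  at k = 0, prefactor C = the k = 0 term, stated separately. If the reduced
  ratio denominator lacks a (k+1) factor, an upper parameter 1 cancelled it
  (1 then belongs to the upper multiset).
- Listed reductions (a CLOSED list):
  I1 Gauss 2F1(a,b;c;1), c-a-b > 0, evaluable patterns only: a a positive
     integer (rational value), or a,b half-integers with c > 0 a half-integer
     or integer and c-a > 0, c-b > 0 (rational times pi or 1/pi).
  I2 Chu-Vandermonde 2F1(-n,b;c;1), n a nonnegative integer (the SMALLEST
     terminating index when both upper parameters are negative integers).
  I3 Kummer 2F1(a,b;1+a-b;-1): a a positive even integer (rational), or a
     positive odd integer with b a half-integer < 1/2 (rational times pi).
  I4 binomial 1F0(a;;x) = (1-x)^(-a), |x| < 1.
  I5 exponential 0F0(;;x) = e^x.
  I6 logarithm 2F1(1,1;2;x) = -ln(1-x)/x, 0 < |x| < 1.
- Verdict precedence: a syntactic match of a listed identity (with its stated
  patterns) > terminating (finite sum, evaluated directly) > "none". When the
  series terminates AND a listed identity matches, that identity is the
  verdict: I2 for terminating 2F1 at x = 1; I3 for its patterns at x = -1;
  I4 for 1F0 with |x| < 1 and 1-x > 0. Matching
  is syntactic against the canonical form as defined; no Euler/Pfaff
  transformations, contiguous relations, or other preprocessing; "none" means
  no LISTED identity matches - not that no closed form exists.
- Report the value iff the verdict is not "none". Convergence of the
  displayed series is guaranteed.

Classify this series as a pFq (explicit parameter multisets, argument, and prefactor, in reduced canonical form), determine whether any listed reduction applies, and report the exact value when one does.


The series (x = \frac{2}{9}) is 2F1: upper {-\frac{5}{7}, \frac{3}{4}}, lower {-\frac{8}{5}}, prefactor \frac{1}{3}. Verdict: none. Every listed pattern misses the 2F1 form at \frac{2}{9}, upper {-\frac{5}{7}, \frac{3}{4}}.

First insight: with t_0 = \frac{1}{3}, the lower running product (prefactor 1/3) is a rising factorial.
Adjacent-term ratio: r(k) = \frac{2}{9} * (k-\frac{5}{7}) (k+\frac{3}{4}) / [(k-\frac{8}{5}) (k+1)] ; factor over Q: parameters, x = \frac{2}{9}, and C = \frac{1}{3}.


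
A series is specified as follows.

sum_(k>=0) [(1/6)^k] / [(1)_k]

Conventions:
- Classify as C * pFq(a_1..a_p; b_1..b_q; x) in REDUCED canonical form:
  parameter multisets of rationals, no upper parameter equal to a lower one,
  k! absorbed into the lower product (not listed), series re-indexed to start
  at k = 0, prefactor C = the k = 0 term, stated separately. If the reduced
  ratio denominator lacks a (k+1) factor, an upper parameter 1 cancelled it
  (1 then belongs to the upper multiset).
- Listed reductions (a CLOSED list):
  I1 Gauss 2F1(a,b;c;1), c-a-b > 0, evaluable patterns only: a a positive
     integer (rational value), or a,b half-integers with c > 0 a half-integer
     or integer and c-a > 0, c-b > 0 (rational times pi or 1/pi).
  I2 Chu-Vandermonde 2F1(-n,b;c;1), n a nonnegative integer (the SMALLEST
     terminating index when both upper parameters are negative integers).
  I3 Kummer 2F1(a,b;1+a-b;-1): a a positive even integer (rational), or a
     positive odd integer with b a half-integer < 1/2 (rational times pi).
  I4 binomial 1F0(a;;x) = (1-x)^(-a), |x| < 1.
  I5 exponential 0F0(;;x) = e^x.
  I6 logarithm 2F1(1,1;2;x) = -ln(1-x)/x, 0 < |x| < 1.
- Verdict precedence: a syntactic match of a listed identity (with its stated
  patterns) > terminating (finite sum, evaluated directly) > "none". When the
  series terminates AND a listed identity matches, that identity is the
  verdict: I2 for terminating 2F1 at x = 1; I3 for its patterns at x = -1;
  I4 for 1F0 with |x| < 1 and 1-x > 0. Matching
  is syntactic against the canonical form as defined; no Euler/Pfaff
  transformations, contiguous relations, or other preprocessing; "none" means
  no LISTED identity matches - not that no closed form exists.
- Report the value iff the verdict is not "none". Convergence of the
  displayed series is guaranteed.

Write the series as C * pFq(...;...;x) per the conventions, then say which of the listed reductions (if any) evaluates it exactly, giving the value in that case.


The series (x = 1/6) is 0F0: upper {-}, lower {-}, prefactor 1. Verdict at x = 1/6: exponential (I5) matches (the 0F0 exponential series at x = 1/6). Its exact value is e^(1/6).

The tell: from the first term 1: (1)_k (prefactor 1) is k! itself.
Consecutive-term ratio: r(k) = (1/6) * 1 / [(k+1)] - poly over poly, x = (1/6) from leading terms; C = 1 at k = 0.


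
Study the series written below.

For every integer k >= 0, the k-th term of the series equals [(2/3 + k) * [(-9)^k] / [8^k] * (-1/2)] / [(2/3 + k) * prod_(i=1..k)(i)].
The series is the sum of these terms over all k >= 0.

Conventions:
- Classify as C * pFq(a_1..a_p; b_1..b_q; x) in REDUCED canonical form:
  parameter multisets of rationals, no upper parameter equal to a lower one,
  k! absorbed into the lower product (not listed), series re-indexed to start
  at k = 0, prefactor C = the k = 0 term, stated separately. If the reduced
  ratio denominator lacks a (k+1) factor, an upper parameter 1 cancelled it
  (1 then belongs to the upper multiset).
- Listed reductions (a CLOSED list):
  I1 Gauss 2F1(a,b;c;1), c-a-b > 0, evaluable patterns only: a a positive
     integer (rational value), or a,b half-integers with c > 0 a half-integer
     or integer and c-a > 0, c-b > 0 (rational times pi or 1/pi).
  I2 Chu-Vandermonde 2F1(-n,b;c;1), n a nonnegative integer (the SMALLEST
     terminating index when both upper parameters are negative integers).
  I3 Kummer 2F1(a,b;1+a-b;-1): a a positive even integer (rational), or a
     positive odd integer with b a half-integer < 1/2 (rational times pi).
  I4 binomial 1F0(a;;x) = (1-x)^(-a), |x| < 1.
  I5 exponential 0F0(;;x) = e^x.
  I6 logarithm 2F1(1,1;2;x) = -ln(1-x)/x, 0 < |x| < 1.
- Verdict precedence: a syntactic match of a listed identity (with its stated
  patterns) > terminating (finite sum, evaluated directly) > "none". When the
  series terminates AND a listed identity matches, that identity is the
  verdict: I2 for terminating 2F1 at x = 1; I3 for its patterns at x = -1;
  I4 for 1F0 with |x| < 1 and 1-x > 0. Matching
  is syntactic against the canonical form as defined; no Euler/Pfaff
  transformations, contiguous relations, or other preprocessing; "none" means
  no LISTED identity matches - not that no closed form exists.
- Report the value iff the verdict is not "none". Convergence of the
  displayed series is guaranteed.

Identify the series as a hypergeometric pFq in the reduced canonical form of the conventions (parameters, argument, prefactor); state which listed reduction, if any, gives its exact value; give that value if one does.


Prefactor -1/2, argument -9/8: 0F0 with upper {-} over lower {-}. Verdict: the I5 exponential reduction matches (the 0F0 exponential series at x = -9/8). Hence: (-1/2) * e^(-9/8).

Structural cue: t_0 being -1/2, the product of the first k integers (C = -1/2, x = -9/8) is k!.
Term ratio: r(k) = (-9/8) * 1 / [(k+1)] - poly over poly, x = (-9/8) from leading terms; C = -1/2 at k = 0.


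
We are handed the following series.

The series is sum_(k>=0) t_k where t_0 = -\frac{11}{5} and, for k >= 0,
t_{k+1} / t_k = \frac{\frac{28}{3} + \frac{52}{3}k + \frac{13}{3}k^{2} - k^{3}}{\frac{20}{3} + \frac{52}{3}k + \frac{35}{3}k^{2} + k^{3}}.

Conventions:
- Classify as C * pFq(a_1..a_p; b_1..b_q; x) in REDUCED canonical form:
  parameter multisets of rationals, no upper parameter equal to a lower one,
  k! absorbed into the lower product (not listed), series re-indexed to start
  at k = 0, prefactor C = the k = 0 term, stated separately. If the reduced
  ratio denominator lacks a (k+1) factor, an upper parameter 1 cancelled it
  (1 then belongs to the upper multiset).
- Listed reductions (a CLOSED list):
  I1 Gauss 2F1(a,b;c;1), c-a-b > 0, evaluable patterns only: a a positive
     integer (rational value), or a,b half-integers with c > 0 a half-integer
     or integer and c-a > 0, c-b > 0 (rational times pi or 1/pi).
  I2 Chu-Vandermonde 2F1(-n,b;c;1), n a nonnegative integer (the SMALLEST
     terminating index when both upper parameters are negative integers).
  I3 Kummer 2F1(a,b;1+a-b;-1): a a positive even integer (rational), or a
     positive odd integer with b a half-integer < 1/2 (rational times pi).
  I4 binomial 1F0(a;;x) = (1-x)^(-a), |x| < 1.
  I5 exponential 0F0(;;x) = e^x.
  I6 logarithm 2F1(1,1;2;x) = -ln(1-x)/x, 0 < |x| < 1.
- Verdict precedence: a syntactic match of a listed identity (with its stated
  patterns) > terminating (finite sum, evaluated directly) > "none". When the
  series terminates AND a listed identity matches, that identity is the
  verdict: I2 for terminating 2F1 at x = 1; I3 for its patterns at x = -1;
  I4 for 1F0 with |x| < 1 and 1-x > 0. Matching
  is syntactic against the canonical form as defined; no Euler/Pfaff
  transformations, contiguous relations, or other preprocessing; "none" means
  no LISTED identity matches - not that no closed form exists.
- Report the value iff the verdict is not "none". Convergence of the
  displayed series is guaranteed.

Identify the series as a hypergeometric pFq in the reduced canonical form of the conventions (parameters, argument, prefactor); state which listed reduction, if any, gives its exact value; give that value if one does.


Structural cue: from the first term -\frac{11}{5}: the expanded ratio factors over Q; C = -11/5, roots give parameters.
Term ratio: r(k) = -1 * (k-7) (k+2) / [(k+10) (k+1)] - rational; roots negated = parameters, x = -1, C = -\frac{11}{5}.

Reduced: x = -1, 2F1, upper = {-7, 2}, lower = {10}, C = -\frac{11}{5}. Verdict: Kummer's theorem (I3) fires (x = -1; c = 10 equals 1+a-b for upper {-7, 2}: listed pattern). Value: -\frac{99}{10}.


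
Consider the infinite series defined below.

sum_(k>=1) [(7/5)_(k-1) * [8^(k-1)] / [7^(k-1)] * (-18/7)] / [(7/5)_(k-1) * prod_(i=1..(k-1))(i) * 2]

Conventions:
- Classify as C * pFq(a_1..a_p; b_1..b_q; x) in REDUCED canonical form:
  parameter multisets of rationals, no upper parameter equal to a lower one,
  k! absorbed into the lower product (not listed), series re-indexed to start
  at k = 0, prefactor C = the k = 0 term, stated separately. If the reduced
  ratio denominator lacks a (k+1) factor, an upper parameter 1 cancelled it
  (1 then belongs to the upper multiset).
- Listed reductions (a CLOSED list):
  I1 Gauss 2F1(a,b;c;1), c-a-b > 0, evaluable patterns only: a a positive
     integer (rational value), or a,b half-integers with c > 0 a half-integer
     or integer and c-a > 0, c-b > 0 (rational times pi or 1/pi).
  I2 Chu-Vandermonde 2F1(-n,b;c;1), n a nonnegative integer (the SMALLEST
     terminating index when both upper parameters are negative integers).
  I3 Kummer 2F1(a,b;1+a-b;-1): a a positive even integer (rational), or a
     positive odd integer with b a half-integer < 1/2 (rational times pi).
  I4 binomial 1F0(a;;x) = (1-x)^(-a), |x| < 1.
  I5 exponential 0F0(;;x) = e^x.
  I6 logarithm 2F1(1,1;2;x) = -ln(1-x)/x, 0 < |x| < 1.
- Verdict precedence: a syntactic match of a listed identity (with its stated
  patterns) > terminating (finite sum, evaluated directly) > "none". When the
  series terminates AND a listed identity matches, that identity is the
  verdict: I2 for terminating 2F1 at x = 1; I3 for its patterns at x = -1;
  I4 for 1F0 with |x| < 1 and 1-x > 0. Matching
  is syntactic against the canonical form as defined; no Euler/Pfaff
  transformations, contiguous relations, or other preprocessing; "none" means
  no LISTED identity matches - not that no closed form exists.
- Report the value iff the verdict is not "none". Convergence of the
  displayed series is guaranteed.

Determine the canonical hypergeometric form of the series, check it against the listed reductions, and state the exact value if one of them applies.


Canonical form: C = -9/7 times 0F0 with upper {-}, lower {-}, x = 8/7. Verdict (x = 8/7): exponential (I5) applies (the 0F0 exponential series at x = 8/7). Sum: (-9/7) * e^(8/7).

Key observation: t_0 being -9/7, the parameter 7/5 appears in both the upper and lower lists and cancels.
Ratio: r(k) = (8/7) * 1 / [(k+1)] - rational in k. x = (8/7); t_0 = -9/7; negate the roots.


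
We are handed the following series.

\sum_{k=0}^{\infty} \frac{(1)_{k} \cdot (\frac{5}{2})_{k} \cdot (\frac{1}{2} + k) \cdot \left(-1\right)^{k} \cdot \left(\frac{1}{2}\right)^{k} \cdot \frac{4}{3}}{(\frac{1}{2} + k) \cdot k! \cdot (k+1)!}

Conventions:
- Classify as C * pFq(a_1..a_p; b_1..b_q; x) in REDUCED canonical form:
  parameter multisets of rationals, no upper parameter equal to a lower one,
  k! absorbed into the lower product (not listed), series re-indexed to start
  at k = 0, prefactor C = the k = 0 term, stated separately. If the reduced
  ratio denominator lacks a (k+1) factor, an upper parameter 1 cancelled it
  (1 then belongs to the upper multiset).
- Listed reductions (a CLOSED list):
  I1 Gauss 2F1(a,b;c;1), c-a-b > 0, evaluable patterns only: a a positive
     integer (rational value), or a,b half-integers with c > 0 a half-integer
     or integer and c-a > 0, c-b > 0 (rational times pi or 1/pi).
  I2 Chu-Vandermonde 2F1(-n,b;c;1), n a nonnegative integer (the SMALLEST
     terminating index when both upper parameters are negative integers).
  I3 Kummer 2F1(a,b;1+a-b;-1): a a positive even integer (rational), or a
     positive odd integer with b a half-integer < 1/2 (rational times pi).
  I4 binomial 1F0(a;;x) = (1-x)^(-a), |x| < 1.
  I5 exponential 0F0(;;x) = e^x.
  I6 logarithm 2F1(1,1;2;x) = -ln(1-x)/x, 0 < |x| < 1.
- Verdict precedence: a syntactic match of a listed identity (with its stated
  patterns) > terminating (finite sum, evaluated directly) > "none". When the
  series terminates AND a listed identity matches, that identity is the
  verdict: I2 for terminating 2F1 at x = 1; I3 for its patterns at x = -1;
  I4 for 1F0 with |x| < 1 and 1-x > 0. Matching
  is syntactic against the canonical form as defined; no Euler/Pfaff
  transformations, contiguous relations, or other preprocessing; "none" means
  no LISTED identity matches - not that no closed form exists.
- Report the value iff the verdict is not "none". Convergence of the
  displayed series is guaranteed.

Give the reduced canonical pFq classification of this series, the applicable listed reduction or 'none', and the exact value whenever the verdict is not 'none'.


x = -\frac{1}{2} here; the reduced form reads 2F1, upper {1, \frac{5}{2}}, lower {2}, C = \frac{4}{3}. Verdict: none. A 2F1 with upper {1, \frac{5}{2}} fits none of I1-I6 at x = -\frac{1}{2}; the sum runs forever.

Structural cue: with t_0 = \frac{4}{3}, the (-1)^k factor (C = 4/3) folds into the argument's sign.
Term ratio: r(k) = -\frac{1}{2} * (k+1) (k+\frac{5}{2}) / [(k+2) (k+1)] ; factor over Q: parameters, x = -\frac{1}{2}, and C = \frac{4}{3}.


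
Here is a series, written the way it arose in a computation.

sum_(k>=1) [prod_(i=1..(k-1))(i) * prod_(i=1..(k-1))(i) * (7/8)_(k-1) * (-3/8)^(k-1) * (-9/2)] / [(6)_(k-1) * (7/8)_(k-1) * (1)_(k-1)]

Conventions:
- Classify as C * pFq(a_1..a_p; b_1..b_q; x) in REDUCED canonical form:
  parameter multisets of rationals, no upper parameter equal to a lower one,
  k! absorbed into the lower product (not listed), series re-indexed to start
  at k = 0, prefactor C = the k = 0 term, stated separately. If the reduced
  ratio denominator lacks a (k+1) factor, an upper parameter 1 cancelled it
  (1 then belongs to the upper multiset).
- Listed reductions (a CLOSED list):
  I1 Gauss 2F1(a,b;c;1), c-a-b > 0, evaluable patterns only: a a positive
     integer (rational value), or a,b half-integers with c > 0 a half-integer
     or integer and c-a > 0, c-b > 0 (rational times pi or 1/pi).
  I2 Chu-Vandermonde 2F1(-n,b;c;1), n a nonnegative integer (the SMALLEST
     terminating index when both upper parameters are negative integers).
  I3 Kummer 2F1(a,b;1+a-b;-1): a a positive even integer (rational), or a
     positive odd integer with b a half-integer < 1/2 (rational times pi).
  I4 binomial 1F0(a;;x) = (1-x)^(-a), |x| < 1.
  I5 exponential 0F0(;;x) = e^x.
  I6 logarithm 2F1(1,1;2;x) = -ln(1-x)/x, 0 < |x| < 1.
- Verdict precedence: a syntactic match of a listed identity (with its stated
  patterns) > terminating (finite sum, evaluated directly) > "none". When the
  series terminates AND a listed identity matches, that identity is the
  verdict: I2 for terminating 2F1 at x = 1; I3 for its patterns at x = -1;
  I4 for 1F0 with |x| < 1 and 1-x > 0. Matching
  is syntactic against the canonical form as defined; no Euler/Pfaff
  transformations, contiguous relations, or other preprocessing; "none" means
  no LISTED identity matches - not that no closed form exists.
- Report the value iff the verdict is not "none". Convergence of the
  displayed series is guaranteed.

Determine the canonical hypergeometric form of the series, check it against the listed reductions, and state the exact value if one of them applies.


Reduced: x = -3/8, 2F1, upper = {1, 1}, lower = {6}, C = -9/2. Verdict: none. Every listed pattern misses the 2F1 form at -3/8, upper {1, 1}.

Key observation: t_0 being -9/2, the running product (prefactor -9/2) telescopes to a rising factorial.
Step ratio: r(k) = (-3/8) * (k+1) (k+1) / [(k+6) (k+1)] ; factor over Q: parameters, x = (-3/8), and C = -9/2.


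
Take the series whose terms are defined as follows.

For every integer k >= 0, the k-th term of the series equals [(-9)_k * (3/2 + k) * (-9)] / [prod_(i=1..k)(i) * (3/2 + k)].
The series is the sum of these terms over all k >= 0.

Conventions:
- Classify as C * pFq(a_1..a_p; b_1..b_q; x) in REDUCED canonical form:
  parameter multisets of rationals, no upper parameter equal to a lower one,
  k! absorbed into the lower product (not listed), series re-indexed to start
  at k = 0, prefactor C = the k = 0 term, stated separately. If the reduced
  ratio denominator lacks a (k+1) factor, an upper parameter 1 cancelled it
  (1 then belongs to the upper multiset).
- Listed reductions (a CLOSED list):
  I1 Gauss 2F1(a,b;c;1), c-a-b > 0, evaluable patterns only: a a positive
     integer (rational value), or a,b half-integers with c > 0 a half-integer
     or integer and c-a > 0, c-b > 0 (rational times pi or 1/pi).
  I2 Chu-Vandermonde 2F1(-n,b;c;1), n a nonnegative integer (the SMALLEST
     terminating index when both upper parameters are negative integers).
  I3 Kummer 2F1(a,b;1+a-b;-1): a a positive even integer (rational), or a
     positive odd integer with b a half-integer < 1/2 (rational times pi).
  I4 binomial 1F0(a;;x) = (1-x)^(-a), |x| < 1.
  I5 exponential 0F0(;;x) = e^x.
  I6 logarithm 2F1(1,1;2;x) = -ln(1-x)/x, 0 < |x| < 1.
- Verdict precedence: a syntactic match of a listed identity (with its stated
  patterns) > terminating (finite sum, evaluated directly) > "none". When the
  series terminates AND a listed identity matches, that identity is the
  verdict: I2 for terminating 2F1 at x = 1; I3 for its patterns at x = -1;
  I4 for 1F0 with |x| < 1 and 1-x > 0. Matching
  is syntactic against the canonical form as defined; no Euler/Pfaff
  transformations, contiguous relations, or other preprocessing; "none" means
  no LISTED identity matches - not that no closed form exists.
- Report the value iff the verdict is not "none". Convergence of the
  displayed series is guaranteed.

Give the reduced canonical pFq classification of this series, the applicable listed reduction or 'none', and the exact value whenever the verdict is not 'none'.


This is -9 * 1F0(-9; -; 1) in reduced canonical form. Verdict: terminating - upper parameter -9 makes this a finite sum (last index 9), evaluated exactly. Exact value: 0.

Structural cue: t_0 being -9, the product of the first k integers (prefactor -9) is k!.
Step ratio: r(k) = 1 * (k-9) / [(k+1)] - rational in k. x = 1; t_0 = -9; negate the roots.


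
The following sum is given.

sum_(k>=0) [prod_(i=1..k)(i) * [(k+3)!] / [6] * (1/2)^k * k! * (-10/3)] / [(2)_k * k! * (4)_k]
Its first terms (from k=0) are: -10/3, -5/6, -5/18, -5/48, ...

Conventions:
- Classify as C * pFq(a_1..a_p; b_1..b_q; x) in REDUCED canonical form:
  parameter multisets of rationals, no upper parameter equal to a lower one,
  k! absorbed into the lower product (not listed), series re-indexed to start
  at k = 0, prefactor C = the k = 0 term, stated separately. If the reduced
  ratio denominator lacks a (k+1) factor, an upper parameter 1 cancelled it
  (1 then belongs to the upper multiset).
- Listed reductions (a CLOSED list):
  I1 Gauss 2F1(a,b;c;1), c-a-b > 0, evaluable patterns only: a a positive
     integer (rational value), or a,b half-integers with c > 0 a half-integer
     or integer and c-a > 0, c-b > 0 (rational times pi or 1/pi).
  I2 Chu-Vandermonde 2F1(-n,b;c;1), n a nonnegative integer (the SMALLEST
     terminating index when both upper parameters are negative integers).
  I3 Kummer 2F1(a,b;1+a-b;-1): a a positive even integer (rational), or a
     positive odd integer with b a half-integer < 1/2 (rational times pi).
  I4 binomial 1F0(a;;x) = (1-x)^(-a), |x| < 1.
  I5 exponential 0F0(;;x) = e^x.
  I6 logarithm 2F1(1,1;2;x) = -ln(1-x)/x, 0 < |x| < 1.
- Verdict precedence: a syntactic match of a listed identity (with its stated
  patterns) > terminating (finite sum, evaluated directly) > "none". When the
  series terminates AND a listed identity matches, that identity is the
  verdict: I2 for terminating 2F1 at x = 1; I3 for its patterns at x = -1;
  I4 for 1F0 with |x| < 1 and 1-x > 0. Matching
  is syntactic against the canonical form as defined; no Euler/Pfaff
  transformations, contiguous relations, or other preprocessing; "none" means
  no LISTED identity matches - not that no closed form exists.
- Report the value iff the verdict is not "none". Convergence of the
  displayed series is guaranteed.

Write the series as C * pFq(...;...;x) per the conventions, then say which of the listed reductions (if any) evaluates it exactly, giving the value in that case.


This is -10/3 * 2F1(1, 1; 2; 1/2) in reduced canonical form. Verdict at x = 1/2: the logarithmic series (I6) matches (the logarithm: parameters (1,1;2), x = 1/2). Exact value: (20/3) * ln(1/2).

Key step: t_0 = -10/3 here, and the running product (C = -10/3) telescopes to a rising factorial.
Step ratio: r(k) = (1/2) * (k+1) (k+1) / [(k+2) (k+1)] - rational in k, leading ratio (1/2); with t_0 = -10/3, classification follows.
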